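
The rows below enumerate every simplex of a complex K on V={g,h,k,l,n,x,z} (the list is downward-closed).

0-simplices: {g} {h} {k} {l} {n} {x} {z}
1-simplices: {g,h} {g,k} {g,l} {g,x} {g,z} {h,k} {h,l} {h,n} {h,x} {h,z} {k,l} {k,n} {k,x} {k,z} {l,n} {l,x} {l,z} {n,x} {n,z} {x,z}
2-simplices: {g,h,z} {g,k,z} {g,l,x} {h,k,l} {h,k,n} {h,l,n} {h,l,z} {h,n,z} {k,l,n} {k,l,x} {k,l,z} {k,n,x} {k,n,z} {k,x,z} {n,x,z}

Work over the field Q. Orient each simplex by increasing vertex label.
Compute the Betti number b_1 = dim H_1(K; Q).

n_0=7 n_1=20 n_2=15  [Q]
∂1: piv[gh,gk,gl,gx,gz,hn] rk=6  ker:hk,hl,hx,hz,kl,kn,kx,kz,ln,lx,lz,nx,nz,xz
∂2: piv[ghz,gkz,glx,hkl,hkn,hln,hlz,hnz,klx,klz,knx,kxz] rk=12  ker:kln,knz,nxz
b_1=(20−6)−12=2

b_1=2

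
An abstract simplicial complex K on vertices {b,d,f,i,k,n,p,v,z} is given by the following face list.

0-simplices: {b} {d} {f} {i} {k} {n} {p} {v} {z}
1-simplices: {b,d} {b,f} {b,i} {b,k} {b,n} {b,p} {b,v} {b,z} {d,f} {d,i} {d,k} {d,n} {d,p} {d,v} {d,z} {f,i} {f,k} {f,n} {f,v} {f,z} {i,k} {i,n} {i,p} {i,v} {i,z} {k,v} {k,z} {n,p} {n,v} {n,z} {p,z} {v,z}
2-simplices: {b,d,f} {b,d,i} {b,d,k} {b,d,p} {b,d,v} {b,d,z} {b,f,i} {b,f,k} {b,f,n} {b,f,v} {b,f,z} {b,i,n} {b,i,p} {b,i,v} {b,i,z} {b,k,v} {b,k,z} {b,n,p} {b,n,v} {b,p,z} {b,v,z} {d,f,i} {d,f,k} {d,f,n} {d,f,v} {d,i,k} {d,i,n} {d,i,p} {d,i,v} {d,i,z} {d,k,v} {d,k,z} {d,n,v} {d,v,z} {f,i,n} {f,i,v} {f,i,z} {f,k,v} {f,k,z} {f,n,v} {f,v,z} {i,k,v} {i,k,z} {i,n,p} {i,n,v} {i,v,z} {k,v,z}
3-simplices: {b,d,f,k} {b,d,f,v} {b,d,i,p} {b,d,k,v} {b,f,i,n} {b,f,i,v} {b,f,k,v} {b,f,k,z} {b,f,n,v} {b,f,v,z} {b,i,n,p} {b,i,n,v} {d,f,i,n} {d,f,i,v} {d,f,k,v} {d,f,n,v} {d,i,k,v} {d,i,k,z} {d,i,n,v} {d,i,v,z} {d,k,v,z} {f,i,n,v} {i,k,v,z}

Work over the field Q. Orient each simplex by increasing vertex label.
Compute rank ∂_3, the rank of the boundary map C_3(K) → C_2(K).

rank∂_3=19

n_0=9 n_1=32 n_2=47 n_3=23  [Q]
∂1: piv[bd,bf,bi,bk,bn,bp,bv,bz] rk=8  ker:df,di,dk,dn,dp,dv,dz,fi,fk,fn,fv,fz,ik,in,ip,iv,iz,kv,kz,np,nv,nz,pz,vz
∂2: piv[bdf,bdi,bdk,bdp,bdv,bdz,bfi,bfk,bfn,bfv,bfz,bin,bip,biv,biz,bkv,bkz,bnp,bnv,bpz,bvz,dfn,dik] rk=23  ker:dfi,dfk,dfv,din,dip,div,diz,dkv,dkz,dnv,dvz,fin,fiv,fiz,fkv,fkz,fnv,fvz,ikv,ikz,inp,inv,ivz,kvz
∂3: piv[bdfk,bdfv,bdip,bdkv,bfin,bfiv,bfkv,bfkz,bfnv,bfvz,binp,binv,dfin,dfiv,dfnv,dikv,dikz,divz,dkvz] rk=19  ker:dfkv,dinv,finv,ikvz
rk∂_3=19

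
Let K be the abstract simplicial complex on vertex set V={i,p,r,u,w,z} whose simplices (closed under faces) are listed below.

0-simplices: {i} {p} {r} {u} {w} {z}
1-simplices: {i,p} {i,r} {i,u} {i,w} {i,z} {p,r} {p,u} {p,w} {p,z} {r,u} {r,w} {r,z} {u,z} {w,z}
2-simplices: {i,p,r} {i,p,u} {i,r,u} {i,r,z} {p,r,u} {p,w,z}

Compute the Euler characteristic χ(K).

χ(K)=-2

n_0=6 n_1=14 n_2=6
χ=+6−14+6=-2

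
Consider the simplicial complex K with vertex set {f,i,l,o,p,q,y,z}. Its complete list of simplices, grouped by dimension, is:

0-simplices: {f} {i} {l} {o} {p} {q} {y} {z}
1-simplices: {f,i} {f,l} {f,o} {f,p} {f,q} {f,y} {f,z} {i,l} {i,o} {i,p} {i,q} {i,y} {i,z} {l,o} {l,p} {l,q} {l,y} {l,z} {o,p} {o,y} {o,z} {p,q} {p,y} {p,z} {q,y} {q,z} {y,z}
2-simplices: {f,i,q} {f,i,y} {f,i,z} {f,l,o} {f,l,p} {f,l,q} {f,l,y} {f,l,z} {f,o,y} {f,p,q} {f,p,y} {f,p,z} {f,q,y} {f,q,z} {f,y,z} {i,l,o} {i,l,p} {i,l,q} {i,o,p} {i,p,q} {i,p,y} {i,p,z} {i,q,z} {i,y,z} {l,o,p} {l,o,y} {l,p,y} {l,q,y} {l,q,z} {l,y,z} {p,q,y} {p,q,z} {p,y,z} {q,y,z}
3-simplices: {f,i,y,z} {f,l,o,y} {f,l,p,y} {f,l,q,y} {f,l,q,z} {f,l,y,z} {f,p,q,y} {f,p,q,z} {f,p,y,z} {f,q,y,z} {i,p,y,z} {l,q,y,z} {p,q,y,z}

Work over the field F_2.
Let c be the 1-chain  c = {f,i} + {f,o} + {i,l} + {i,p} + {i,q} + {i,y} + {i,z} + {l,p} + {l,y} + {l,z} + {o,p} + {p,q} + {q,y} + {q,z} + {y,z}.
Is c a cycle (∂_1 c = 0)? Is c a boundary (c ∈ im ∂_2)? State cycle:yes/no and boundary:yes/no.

cycle:yes boundary:yes

n_0=8 n_1=27 n_2=34 n_3=13  [Z2]
∂1: piv[fi,fl,fo,fp,fq,fy,fz] rk=7  ker:il,io,ip,iq,iy,iz,lo,lp,lq,ly,lz,op,oy,oz,pq,py,pz,qy,qz,yz
∂2: piv[fiq,fiy,fiz,flo,flp,flq,fly,flz,foy,fpq,fpy,fpz,fqy,fqz,fyz,ilo,ilp,ilq,iop] rk=19  ker:ipq,ipy,ipz,iqz,iyz,lop,loy,lpy,lqy,lqz,lyz,pqy,pqz,pyz,qyz
∂3: piv[fiyz,floy,flpy,flqy,flqz,flyz,fpqy,fpqz,fpyz,fqyz,ipyz] rk=11  ker:lqyz,pqyz
∂1c = 0
c vs im∂2: reduces to 0 ⇒ boundary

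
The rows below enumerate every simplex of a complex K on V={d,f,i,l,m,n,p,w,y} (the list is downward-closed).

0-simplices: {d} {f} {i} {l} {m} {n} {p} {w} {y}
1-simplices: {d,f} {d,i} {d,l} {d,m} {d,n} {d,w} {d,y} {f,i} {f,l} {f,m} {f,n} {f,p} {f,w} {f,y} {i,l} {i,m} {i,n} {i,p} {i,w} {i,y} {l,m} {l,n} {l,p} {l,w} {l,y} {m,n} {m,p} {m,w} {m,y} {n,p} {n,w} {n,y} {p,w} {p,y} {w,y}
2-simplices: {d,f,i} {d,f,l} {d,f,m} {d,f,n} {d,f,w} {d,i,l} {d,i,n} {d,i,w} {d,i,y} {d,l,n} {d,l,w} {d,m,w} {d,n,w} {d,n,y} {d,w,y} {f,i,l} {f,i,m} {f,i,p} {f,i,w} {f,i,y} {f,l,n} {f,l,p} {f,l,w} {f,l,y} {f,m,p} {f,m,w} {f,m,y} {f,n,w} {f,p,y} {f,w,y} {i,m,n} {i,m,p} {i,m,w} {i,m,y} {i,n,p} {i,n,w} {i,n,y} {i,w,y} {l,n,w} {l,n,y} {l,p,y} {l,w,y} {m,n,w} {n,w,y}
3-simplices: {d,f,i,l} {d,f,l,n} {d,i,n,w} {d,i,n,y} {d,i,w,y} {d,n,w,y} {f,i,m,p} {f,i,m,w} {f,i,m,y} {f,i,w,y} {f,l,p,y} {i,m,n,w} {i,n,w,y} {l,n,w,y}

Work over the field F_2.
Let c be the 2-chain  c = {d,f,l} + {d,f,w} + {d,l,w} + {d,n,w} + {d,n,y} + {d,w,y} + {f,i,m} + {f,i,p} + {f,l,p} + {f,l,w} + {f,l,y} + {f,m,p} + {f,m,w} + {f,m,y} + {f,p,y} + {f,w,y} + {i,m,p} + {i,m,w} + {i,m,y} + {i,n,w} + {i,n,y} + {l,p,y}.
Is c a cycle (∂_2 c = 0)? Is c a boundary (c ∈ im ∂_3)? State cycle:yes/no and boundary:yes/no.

n_0=9 n_1=35 n_2=44 n_3=14  [Z2]
∂1: piv[df,di,dl,dm,dn,dw,dy,fp] rk=8  ker:fi,fl,fm,fn,fw,fy,il,im,in,ip,iw,iy,lm,ln,lp,lw,ly,mn,mp,mw,my,np,nw,ny,pw,py,wy
∂2: piv[dfi,dfl,dfm,dfn,dfw,dil,din,diw,diy,dln,dlw,dmw,dnw,dny,dwy,fim,fip,fiy,flp,fly,fmp,fmy,fpy,imn,inp] rk=25  ker:fil,fiw,fln,flw,fmw,fnw,fwy,imp,imw,imy,inw,iny,iwy,lnw,lny,lpy,lwy,mnw,nwy
∂3: piv[dfil,dfln,dinw,diny,diwy,dnwy,fimp,fimw,fimy,fiwy,flpy,imnw,lnwy] rk=13  ker:inwy
∂2c = 0
c vs im∂3: residual ≠ 0 ⇒ not boundary

cycle:yes boundary:no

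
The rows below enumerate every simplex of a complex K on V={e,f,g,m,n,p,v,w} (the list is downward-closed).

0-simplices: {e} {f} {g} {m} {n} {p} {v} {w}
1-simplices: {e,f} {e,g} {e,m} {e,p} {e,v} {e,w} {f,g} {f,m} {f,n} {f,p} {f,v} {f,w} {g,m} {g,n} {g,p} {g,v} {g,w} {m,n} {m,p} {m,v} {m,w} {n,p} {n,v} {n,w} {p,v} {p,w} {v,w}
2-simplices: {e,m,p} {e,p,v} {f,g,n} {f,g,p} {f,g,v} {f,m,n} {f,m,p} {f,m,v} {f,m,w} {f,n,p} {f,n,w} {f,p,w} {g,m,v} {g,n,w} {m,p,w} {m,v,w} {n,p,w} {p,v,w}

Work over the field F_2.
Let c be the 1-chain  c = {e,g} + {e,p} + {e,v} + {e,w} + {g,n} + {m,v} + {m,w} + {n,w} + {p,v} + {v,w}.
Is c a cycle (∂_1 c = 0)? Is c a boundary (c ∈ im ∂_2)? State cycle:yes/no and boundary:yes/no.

n_0=8 n_1=27 n_2=18  [Z2]
∂1: piv[ef,eg,em,ep,ev,ew,fn] rk=7  ker:fg,fm,fp,fv,fw,gm,gn,gp,gv,gw,mn,mp,mv,mw,np,nv,nw,pv,pw,vw
∂2: piv[emp,epv,fgn,fgp,fgv,fmn,fmp,fmv,fmw,fnp,fnw,fpw,gmv,gnw,mvw,pvw] rk=16  ker:mpw,npw
∂1c = 0
c vs im∂2: residual ≠ 0 ⇒ not boundary

cycle:yes boundary:no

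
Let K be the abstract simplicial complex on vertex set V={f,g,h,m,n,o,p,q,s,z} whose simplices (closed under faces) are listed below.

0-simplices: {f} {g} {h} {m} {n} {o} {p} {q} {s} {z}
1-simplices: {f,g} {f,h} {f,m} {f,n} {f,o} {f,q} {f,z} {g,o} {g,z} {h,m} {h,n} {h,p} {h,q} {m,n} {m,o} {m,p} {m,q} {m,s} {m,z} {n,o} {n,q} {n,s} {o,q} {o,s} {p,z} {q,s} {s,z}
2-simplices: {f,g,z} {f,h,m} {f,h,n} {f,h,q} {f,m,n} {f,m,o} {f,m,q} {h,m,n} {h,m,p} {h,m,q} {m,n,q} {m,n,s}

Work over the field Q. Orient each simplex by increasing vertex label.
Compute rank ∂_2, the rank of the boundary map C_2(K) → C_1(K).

rank∂_2=10

n_0=10 n_1=27 n_2=12  [Q]
∂1: piv[fg,fh,fm,fn,fo,fq,fz,hp,ms] rk=9  ker:go,gz,hm,hn,hq,mn,mo,mp,mq,mz,no,nq,ns,oq,os,pz,qs,sz
∂2: piv[fgz,fhm,fhn,fhq,fmn,fmo,fmq,hmp,mnq,mns] rk=10  ker:hmn,hmq
rk∂_2=10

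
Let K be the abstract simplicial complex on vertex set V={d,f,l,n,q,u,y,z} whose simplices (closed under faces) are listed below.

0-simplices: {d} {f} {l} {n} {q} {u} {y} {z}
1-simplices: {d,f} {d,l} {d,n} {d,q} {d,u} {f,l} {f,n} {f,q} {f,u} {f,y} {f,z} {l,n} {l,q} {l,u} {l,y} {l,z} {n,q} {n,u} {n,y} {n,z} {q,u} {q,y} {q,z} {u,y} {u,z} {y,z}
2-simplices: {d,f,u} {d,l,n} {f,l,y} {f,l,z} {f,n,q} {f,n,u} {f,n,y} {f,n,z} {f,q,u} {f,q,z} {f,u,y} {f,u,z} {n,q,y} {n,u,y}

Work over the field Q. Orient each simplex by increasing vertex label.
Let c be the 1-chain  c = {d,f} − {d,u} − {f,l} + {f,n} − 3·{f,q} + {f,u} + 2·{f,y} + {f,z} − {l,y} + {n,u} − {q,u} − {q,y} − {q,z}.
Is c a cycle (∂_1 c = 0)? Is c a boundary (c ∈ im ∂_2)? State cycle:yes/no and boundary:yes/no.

n_0=8 n_1=26 n_2=14  [Q]
∂1: piv[df,dl,dn,dq,du,fy,fz] rk=7  ker:fl,fn,fq,fu,ln,lq,lu,ly,lz,nq,nu,ny,nz,qu,qy,qz,uy,uz,yz
∂2: piv[dfu,dln,fly,flz,fnq,fnu,fny,fnz,fqu,fqz,fuy,fuz,nqy] rk=13  ker:nuy
∂1c = 0
c vs im∂2: reduces to 0 ⇒ boundary

cycle:yes boundary:yes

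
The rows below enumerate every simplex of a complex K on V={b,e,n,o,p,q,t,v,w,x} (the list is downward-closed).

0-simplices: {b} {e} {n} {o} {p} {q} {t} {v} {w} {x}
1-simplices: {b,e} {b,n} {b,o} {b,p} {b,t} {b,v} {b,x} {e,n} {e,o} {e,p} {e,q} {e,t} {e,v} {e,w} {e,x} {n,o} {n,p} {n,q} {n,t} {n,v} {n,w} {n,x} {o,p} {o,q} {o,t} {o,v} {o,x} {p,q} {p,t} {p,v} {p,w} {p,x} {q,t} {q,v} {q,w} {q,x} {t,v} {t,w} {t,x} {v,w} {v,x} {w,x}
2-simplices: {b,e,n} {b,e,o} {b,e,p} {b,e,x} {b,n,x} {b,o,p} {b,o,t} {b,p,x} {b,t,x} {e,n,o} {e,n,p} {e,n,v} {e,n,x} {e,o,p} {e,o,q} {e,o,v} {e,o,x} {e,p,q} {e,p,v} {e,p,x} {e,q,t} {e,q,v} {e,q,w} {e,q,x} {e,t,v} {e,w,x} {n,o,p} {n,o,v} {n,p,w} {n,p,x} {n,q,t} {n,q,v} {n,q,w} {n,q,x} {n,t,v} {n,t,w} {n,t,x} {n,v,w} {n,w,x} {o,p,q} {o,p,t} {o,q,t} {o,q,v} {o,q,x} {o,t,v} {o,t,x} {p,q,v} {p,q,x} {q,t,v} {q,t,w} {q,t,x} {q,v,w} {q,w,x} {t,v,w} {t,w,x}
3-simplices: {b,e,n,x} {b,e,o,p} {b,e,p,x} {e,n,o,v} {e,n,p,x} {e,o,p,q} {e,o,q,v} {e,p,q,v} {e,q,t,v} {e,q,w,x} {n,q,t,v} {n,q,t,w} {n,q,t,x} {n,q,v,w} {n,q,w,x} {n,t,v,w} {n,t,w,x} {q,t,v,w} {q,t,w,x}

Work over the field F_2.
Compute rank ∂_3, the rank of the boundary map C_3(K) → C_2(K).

n_0=10 n_1=42 n_2=55 n_3=19  [Z2]
∂1: piv[be,bn,bo,bp,bt,bv,bx,eq,ew] rk=9  ker:en,eo,ep,et,ev,ex,no,np,nq,nt,nv,nw,nx,op,oq,ot,ov,ox,pq,pt,pv,pw,px,qt,qv,qw,qx,tv,tw,tx,vw,vx,wx
∂2: piv[ben,beo,bep,bex,bnx,bop,bot,bpx,btx,eno,enp,env,eoq,eov,eox,epq,epv,eqt,eqv,eqw,eqx,etv,ewx,npw,nqt,nqv,nqw,ntw,ntx,nvw,opt] rk=31  ker:enx,eop,epx,nop,nov,npx,nqx,ntv,nwx,opq,oqt,oqv,oqx,otv,otx,pqv,pqx,qtv,qtw,qtx,qvw,qwx,tvw,twx
∂3: piv[benx,beop,bepx,enov,enpx,eopq,eoqv,epqv,eqtv,eqwx,nqtv,nqtw,nqtx,nqvw,nqwx,ntvw,ntwx] rk=17  ker:qtvw,qtwx
rk∂_3=17

rank∂_3=17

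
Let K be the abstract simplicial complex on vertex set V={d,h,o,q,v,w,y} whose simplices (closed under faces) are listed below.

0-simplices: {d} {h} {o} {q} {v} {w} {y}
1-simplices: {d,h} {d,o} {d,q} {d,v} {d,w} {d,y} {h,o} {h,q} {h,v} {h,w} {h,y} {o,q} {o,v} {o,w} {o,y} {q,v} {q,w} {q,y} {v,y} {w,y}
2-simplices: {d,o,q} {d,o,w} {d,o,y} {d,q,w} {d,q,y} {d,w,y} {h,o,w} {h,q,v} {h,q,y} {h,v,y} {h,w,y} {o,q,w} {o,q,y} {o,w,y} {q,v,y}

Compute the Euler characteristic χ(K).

n_0=7 n_1=20 n_2=15
χ=+7−20+15=2

χ(K)=2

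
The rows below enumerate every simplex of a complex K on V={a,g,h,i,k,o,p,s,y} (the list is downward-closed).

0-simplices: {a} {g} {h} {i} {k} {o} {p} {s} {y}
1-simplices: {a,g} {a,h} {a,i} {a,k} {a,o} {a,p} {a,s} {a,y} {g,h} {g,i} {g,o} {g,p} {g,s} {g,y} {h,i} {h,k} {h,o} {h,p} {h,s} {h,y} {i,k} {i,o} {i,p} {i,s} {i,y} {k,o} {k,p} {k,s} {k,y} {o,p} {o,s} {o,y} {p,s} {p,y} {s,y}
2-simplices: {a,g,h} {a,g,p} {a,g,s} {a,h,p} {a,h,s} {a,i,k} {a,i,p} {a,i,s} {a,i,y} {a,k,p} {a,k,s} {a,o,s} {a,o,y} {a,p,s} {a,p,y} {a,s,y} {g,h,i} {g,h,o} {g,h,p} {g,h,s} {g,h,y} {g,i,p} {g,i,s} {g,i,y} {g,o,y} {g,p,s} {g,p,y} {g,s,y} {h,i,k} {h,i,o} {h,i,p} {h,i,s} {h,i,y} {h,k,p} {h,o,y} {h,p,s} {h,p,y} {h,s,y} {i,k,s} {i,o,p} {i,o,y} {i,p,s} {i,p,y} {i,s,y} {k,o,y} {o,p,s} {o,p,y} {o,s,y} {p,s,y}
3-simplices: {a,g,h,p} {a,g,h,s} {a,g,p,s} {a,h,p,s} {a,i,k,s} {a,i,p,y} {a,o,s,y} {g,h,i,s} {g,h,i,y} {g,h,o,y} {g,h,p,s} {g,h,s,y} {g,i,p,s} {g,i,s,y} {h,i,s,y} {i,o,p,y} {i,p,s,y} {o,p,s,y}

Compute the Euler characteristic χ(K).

n_0=9 n_1=35 n_2=49 n_3=18
χ=+9−35+49−18=5

χ(K)=5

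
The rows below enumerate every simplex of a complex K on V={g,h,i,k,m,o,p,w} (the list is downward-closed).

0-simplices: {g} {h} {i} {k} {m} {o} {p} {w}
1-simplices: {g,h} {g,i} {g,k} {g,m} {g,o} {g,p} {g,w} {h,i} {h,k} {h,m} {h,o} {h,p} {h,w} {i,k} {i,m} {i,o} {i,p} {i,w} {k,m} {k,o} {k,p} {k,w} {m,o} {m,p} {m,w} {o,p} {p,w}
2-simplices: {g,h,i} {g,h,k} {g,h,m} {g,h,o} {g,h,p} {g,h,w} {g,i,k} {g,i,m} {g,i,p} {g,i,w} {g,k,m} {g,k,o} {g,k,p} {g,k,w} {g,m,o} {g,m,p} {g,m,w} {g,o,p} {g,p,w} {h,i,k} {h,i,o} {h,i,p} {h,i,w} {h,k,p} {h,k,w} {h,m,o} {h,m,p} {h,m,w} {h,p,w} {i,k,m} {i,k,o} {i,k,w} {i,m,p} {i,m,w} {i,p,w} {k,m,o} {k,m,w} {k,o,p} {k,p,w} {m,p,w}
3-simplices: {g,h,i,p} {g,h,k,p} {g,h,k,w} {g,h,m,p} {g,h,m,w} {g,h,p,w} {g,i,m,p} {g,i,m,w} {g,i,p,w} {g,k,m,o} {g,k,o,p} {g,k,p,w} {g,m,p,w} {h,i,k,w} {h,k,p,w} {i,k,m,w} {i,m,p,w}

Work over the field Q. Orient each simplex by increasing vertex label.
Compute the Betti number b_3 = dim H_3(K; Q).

b_3=2

n_0=8 n_1=27 n_2=40 n_3=17  [Q]
∂1: piv[gh,gi,gk,gm,go,gp,gw] rk=7  ker:hi,hk,hm,ho,hp,hw,ik,im,io,ip,iw,km,ko,kp,kw,mo,mp,mw,op,pw
∂2: piv[ghi,ghk,ghm,gho,ghp,ghw,gik,gim,gip,giw,gkm,gko,gkp,gkw,gmo,gmp,gmw,gop,gpw,hio] rk=20  ker:hik,hip,hiw,hkp,hkw,hmo,hmp,hmw,hpw,ikm,iko,ikw,imp,imw,ipw,kmo,kmw,kop,kpw,mpw
∂3: piv[ghip,ghkp,ghkw,ghmp,ghmw,ghpw,gimp,gimw,gipw,gkmo,gkop,gkpw,gmpw,hikw,ikmw] rk=15  ker:hkpw,impw
b_3=(17−15)−0=2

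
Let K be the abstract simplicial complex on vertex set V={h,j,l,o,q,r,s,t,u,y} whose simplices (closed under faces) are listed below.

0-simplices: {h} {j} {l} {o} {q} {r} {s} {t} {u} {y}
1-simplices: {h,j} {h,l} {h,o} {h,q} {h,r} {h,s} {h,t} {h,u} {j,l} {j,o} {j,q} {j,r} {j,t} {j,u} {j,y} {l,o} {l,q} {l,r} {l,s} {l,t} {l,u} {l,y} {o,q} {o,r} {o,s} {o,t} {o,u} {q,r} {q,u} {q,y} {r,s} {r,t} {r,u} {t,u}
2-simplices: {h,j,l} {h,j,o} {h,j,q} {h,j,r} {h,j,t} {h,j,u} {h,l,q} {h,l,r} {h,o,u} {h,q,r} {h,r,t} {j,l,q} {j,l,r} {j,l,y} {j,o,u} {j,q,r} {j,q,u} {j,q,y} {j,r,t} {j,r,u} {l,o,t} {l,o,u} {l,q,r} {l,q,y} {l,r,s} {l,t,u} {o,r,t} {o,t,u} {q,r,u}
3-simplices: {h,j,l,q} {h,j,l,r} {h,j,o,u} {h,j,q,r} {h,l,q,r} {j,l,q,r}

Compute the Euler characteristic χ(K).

n_0=10 n_1=34 n_2=29 n_3=6
χ=+10−34+29−6=-1

χ(K)=-1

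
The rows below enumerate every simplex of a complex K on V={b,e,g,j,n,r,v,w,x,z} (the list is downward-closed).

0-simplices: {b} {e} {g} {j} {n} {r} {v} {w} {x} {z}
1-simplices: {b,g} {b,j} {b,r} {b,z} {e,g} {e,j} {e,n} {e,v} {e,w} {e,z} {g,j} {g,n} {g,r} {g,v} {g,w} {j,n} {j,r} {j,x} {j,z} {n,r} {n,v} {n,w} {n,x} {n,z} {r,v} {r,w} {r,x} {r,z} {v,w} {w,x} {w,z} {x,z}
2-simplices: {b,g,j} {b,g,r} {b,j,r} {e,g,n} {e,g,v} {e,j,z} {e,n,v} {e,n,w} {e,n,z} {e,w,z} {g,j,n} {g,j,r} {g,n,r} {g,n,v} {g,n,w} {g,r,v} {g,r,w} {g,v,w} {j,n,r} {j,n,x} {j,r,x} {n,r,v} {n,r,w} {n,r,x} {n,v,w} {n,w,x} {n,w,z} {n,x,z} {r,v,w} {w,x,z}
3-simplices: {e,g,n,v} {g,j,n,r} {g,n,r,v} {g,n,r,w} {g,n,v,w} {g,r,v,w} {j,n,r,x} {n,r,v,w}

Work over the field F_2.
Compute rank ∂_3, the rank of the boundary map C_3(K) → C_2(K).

rank∂_3=7

n_0=10 n_1=32 n_2=30 n_3=8  [Z2]
∂1: piv[bg,bj,br,bz,eg,en,ev,ew,jx] rk=9  ker:ej,ez,gj,gn,gr,gv,gw,jn,jr,jz,nr,nv,nw,nx,nz,rv,rw,rx,rz,vw,wx,wz,xz
∂2: piv[bgj,bgr,bjr,egn,egv,ejz,env,enw,enz,ewz,gjn,gnr,gnw,grv,grw,gvw,jnx,jrx,nwx,nxz] rk=20  ker:gjr,gnv,jnr,nrv,nrw,nrx,nvw,nwz,rvw,wxz
∂3: piv[egnv,gjnr,gnrv,gnrw,gnvw,grvw,jnrx] rk=7  ker:nrvw
rk∂_3=7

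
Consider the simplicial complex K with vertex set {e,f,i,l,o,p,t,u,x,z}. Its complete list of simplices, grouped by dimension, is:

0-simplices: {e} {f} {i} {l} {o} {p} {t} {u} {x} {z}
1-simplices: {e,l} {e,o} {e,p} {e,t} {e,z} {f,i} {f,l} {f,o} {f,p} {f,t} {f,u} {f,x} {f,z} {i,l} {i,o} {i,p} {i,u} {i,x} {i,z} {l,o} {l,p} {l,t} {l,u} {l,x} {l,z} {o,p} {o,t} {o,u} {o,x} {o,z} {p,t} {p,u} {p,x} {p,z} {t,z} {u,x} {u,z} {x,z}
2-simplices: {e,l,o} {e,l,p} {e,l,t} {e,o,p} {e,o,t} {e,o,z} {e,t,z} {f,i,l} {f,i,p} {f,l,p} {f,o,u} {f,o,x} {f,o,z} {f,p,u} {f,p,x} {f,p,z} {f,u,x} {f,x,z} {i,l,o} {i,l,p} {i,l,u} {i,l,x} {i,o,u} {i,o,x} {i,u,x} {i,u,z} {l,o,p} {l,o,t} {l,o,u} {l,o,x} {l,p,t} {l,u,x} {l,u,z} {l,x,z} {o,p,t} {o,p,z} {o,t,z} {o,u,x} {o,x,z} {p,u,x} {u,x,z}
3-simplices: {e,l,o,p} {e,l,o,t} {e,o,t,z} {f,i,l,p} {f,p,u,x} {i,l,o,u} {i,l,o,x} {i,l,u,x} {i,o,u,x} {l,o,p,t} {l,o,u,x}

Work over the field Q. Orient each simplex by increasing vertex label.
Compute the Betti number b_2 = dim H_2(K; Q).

n_0=10 n_1=38 n_2=41 n_3=11  [Q]
∂1: piv[el,eo,ep,et,ez,fi,fl,fu,fx] rk=9  ker:fo,fp,ft,fz,il,io,ip,iu,ix,iz,lo,lp,lt,lu,lx,lz,op,ot,ou,ox,oz,pt,pu,px,pz,tz,ux,uz,xz
∂2: piv[elo,elp,elt,eop,eot,eoz,etz,fil,fip,flp,fou,fox,foz,fpu,fpx,fpz,fux,fxz,ilo,ilu,ilx,iou,iox,iuz,lpt,luz,lxz,opz] rk=28  ker:ilp,iux,lop,lot,lou,lox,lux,opt,otz,oux,oxz,pux,uxz
∂3: piv[elop,elot,eotz,filp,fpux,ilou,ilox,ilux,ioux,lopt] rk=10  ker:loux
b_2=(41−28)−10=3

b_2=3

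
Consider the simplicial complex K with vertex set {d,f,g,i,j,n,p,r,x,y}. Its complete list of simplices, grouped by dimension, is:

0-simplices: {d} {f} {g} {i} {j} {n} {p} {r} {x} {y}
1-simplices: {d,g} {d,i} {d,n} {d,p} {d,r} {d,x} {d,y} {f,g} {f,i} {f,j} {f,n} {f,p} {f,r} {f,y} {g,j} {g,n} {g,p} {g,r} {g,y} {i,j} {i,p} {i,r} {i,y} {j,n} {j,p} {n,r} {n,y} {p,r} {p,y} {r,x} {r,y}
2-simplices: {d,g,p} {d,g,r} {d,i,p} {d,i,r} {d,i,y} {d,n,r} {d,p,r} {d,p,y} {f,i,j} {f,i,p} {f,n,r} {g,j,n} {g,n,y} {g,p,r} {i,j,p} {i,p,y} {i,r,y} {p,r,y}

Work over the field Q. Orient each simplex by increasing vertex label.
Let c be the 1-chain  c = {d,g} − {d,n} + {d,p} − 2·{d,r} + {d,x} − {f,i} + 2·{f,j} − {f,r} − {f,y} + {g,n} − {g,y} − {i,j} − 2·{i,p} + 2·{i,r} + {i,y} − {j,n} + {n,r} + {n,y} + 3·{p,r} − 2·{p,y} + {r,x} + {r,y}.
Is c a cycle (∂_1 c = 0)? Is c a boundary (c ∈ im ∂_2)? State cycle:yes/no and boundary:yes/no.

n_0=10 n_1=31 n_2=18  [Q]
∂1: piv[dg,di,dn,dp,dr,dx,dy,fg,fj] rk=9  ker:fi,fn,fp,fr,fy,gj,gn,gp,gr,gy,ij,ip,ir,iy,jn,jp,nr,ny,pr,py,rx,ry
∂2: piv[dgp,dgr,dip,dir,diy,dnr,dpr,dpy,fij,fip,fnr,gjn,gny,ijp,iry] rk=15  ker:gpr,ipy,pry
∂1c = {f} + {g} − {i} + 2·{j} − 3·{n} − 2·{p} + {r} + 2·{x} − {y}

cycle:no boundary:no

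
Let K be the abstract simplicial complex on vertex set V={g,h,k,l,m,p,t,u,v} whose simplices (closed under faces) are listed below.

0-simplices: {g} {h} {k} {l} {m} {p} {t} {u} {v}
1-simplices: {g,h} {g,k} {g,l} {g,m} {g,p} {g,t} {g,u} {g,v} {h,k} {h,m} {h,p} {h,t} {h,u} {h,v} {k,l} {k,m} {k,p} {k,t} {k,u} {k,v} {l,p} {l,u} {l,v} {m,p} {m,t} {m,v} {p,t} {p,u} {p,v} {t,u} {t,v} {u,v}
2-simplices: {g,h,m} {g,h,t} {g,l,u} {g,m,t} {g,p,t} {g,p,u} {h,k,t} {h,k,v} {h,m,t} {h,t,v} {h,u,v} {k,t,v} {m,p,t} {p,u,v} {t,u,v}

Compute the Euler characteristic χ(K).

χ(K)=-8

n_0=9 n_1=32 n_2=15
χ=+9−32+15=-8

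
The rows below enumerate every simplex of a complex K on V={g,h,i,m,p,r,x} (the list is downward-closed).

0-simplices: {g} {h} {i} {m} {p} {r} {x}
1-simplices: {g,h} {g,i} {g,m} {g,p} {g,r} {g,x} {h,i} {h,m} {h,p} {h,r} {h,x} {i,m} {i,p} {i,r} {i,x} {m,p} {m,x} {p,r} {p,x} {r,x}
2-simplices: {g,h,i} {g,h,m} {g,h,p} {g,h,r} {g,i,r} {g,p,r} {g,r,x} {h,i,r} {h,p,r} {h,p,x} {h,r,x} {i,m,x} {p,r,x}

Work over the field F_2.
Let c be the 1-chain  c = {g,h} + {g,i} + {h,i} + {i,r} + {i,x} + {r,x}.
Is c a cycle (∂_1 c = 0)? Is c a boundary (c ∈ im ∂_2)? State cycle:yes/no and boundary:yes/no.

cycle:yes boundary:no

n_0=7 n_1=20 n_2=13  [Z2]
∂1: piv[gh,gi,gm,gp,gr,gx] rk=6  ker:hi,hm,hp,hr,hx,im,ip,ir,ix,mp,mx,pr,px,rx
∂2: piv[ghi,ghm,ghp,ghr,gir,gpr,grx,hpx,hrx,imx] rk=10  ker:hir,hpr,prx
∂1c = 0
c vs im∂2: residual ≠ 0 ⇒ not boundary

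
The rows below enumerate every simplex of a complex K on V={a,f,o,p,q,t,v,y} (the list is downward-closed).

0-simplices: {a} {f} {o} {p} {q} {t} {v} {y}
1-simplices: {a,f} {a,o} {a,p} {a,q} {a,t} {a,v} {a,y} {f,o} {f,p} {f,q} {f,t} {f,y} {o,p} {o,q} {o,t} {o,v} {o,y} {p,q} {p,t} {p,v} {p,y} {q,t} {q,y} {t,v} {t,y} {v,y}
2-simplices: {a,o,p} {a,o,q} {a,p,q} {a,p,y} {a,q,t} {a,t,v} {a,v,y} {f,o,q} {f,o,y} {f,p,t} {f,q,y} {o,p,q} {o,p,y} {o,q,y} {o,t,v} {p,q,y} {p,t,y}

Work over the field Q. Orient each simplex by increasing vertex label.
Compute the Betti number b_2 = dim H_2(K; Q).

b_2=3

n_0=8 n_1=26 n_2=17  [Q]
∂1: piv[af,ao,ap,aq,at,av,ay] rk=7  ker:fo,fp,fq,ft,fy,op,oq,ot,ov,oy,pq,pt,pv,py,qt,qy,tv,ty,vy
∂2: piv[aop,aoq,apq,apy,aqt,atv,avy,foq,foy,fpt,fqy,opy,otv,pty] rk=14  ker:opq,oqy,pqy
b_2=(17−14)−0=3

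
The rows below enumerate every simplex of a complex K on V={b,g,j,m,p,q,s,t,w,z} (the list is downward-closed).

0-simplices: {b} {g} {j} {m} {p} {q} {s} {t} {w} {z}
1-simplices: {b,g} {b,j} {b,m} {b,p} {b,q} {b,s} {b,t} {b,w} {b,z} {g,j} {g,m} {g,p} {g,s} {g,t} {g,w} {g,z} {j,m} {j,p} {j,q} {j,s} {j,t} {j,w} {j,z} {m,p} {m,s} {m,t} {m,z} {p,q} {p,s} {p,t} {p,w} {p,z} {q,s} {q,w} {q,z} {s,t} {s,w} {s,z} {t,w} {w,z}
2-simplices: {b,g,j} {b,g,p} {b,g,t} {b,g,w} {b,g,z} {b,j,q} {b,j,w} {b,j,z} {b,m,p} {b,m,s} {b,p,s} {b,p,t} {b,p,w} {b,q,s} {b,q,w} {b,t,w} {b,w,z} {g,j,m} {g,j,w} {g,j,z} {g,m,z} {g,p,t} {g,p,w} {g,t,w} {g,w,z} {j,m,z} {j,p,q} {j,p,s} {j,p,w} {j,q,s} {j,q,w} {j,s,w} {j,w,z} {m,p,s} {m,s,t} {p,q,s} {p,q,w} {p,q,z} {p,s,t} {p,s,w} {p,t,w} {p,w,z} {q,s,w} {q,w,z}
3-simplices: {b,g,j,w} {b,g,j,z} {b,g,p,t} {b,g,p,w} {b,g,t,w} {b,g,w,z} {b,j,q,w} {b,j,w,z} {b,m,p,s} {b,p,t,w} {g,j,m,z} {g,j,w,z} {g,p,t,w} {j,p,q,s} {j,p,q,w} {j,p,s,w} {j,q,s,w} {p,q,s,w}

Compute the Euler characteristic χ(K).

n_0=10 n_1=40 n_2=44 n_3=18
χ=+10−40+44−18=-4

χ(K)=-4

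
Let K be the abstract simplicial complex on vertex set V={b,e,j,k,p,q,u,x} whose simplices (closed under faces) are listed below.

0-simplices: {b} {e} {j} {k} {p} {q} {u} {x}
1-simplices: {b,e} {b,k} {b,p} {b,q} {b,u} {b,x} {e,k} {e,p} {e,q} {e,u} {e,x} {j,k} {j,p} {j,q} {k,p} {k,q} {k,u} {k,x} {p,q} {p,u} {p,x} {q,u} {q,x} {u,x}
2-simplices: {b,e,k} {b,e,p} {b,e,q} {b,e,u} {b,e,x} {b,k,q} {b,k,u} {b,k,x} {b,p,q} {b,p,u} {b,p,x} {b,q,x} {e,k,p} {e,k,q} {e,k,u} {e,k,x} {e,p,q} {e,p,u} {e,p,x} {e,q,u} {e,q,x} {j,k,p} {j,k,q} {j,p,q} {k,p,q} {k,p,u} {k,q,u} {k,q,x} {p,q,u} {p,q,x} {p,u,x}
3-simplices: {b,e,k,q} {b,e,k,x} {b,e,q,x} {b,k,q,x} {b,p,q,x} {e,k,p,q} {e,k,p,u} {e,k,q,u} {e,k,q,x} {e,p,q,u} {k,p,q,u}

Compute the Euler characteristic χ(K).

χ(K)=4

n_0=8 n_1=24 n_2=31 n_3=11
χ=+8−24+31−11=4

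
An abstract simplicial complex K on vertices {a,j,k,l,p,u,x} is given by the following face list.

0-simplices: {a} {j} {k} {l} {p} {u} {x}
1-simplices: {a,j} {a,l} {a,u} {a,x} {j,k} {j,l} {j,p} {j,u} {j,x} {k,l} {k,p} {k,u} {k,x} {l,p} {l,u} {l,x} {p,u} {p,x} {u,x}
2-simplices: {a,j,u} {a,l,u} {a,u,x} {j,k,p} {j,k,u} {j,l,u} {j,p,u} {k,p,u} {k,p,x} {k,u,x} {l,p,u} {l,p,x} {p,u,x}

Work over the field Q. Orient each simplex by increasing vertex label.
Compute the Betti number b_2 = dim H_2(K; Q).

n_0=7 n_1=19 n_2=13  [Q]
∂1: piv[aj,al,au,ax,jk,jp] rk=6  ker:jl,ju,jx,kl,kp,ku,kx,lp,lu,lx,pu,px,ux
∂2: piv[aju,alu,aux,jkp,jku,jlu,jpu,kpx,kux,lpu,lpx] rk=11  ker:kpu,pux
b_2=(13−11)−0=2

b_2=2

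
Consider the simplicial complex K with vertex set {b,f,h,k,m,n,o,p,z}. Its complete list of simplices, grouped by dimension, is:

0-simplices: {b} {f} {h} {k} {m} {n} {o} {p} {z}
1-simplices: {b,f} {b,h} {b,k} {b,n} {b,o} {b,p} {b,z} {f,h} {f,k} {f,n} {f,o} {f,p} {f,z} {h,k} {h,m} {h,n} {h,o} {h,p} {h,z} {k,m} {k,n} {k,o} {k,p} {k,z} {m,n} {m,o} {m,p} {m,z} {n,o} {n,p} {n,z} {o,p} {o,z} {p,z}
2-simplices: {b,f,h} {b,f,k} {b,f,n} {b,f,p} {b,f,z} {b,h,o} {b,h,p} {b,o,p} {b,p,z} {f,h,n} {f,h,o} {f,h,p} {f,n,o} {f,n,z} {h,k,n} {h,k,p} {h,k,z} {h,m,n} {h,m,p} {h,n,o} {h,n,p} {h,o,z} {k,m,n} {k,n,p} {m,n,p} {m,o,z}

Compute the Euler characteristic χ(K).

χ(K)=1

n_0=9 n_1=34 n_2=26
χ=+9−34+26=1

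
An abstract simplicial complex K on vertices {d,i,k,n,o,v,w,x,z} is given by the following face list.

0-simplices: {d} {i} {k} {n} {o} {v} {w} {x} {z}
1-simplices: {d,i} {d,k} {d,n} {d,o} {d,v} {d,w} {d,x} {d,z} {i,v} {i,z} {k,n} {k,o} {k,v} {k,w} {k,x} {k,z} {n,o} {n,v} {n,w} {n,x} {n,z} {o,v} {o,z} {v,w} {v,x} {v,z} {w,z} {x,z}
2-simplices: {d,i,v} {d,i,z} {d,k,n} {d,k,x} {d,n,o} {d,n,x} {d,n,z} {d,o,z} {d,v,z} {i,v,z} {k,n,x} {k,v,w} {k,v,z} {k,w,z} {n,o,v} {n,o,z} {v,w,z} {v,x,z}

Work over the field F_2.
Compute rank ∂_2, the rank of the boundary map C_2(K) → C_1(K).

rank∂_2=14

n_0=9 n_1=28 n_2=18  [Z2]
∂1: piv[di,dk,dn,do,dv,dw,dx,dz] rk=8  ker:iv,iz,kn,ko,kv,kw,kx,kz,no,nv,nw,nx,nz,ov,oz,vw,vx,vz,wz,xz
∂2: piv[div,diz,dkn,dkx,dno,dnx,dnz,doz,dvz,kvw,kvz,kwz,nov,vxz] rk=14  ker:ivz,knx,noz,vwz
rk∂_2=14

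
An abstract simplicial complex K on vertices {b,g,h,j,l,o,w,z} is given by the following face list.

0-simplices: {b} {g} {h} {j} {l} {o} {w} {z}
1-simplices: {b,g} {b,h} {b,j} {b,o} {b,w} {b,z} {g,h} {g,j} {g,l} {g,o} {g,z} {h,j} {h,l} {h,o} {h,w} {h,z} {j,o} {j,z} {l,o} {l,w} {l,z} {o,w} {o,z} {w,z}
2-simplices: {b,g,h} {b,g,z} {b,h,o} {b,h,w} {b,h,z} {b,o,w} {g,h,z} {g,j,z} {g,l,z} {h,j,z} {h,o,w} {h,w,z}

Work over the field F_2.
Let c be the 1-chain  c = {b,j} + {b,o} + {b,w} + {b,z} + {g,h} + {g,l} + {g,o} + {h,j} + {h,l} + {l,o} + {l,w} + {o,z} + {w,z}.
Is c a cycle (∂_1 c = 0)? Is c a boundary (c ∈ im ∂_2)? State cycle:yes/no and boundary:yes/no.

n_0=8 n_1=24 n_2=12  [Z2]
∂1: piv[bg,bh,bj,bo,bw,bz,gl] rk=7  ker:gh,gj,go,gz,hj,hl,ho,hw,hz,jo,jz,lo,lw,lz,ow,oz,wz
∂2: piv[bgh,bgz,bho,bhw,bhz,bow,gjz,glz,hjz,hwz] rk=10  ker:ghz,how
∂1c = {g} + {h} + {w} + {z}

cycle:no boundary:no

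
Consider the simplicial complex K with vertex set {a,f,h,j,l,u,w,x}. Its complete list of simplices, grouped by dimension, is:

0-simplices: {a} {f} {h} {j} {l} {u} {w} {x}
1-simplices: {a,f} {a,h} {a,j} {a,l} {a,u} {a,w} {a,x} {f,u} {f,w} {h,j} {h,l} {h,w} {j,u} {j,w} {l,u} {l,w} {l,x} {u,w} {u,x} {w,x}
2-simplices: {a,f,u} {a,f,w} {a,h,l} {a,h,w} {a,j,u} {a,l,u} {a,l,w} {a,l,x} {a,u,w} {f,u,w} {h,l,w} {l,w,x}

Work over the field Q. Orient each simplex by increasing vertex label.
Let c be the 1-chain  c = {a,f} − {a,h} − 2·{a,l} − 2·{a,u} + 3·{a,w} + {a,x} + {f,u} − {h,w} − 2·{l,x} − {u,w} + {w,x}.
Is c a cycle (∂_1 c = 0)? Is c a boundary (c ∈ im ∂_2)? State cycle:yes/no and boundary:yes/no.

cycle:yes boundary:yes

n_0=8 n_1=20 n_2=12  [Q]
∂1: piv[af,ah,aj,al,au,aw,ax] rk=7  ker:fu,fw,hj,hl,hw,ju,jw,lu,lw,lx,uw,ux,wx
∂2: piv[afu,afw,ahl,ahw,aju,alu,alw,alx,auw,lwx] rk=10  ker:fuw,hlw
∂1c = 0
c vs im∂2: reduces to 0 ⇒ boundary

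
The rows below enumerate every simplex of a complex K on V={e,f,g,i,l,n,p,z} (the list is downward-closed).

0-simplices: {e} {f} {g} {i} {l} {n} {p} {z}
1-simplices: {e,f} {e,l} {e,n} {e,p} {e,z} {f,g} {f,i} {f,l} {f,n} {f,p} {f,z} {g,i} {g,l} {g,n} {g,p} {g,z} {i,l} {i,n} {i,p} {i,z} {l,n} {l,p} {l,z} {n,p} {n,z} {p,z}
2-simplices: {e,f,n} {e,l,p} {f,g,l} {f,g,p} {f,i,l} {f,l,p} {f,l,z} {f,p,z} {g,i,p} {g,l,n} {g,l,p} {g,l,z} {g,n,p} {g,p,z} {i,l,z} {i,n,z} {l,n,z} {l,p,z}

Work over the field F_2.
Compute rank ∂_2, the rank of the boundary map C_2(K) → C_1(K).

n_0=8 n_1=26 n_2=18  [Z2]
∂1: piv[ef,el,en,ep,ez,fg,fi] rk=7  ker:fl,fn,fp,fz,gi,gl,gn,gp,gz,il,in,ip,iz,ln,lp,lz,np,nz,pz
∂2: piv[efn,elp,fgl,fgp,fil,flp,flz,fpz,gip,gln,glz,gnp,ilz,inz,lnz] rk=15  ker:glp,gpz,lpz
rk∂_2=15

rank∂_2=15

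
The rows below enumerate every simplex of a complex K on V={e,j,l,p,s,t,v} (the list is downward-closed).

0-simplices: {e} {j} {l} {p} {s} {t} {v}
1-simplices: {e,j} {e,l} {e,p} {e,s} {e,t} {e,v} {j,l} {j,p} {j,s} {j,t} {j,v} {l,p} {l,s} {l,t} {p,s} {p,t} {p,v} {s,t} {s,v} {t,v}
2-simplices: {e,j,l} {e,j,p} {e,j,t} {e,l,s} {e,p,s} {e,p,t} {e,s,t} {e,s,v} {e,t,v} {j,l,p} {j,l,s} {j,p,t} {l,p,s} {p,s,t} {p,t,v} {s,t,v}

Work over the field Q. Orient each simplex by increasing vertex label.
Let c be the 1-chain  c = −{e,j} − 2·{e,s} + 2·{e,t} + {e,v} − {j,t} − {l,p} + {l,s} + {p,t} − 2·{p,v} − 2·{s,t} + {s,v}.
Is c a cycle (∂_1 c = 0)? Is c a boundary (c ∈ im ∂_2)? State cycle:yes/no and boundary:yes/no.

cycle:yes boundary:yes

n_0=7 n_1=20 n_2=16  [Q]
∂1: piv[ej,el,ep,es,et,ev] rk=6  ker:jl,jp,js,jt,jv,lp,ls,lt,ps,pt,pv,st,sv,tv
∂2: piv[ejl,ejp,ejt,els,eps,ept,est,esv,etv,jlp,jls,ptv] rk=12  ker:jpt,lps,pst,stv
∂1c = 0
c vs im∂2: reduces to 0 ⇒ boundary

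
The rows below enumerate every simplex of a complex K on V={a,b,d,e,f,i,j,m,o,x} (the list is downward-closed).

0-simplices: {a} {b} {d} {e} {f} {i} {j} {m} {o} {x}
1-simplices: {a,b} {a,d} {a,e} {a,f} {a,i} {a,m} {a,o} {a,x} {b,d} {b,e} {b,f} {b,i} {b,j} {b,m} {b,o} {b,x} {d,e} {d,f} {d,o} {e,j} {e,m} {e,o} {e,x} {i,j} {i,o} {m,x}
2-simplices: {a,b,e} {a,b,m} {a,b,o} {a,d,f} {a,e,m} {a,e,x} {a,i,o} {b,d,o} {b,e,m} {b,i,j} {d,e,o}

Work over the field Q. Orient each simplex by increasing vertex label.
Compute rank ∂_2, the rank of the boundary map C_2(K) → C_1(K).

rank∂_2=10

n_0=10 n_1=26 n_2=11  [Q]
∂1: piv[ab,ad,ae,af,ai,am,ao,ax,bj] rk=9  ker:bd,be,bf,bi,bm,bo,bx,de,df,do,ej,em,eo,ex,ij,io,mx
∂2: piv[abe,abm,abo,adf,aem,aex,aio,bdo,bij,deo] rk=10  ker:bem
rk∂_2=10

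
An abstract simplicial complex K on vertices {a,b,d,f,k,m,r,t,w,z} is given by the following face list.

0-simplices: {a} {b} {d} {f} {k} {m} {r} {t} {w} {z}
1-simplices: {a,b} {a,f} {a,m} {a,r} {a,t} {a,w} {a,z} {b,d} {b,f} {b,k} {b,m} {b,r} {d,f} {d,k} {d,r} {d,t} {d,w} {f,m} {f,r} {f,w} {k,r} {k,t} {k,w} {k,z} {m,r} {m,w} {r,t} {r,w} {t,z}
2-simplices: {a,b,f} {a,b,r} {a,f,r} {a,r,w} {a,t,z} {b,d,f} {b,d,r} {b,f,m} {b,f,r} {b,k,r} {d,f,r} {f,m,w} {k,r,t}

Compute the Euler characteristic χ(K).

n_0=10 n_1=29 n_2=13
χ=+10−29+13=-6

χ(K)=-6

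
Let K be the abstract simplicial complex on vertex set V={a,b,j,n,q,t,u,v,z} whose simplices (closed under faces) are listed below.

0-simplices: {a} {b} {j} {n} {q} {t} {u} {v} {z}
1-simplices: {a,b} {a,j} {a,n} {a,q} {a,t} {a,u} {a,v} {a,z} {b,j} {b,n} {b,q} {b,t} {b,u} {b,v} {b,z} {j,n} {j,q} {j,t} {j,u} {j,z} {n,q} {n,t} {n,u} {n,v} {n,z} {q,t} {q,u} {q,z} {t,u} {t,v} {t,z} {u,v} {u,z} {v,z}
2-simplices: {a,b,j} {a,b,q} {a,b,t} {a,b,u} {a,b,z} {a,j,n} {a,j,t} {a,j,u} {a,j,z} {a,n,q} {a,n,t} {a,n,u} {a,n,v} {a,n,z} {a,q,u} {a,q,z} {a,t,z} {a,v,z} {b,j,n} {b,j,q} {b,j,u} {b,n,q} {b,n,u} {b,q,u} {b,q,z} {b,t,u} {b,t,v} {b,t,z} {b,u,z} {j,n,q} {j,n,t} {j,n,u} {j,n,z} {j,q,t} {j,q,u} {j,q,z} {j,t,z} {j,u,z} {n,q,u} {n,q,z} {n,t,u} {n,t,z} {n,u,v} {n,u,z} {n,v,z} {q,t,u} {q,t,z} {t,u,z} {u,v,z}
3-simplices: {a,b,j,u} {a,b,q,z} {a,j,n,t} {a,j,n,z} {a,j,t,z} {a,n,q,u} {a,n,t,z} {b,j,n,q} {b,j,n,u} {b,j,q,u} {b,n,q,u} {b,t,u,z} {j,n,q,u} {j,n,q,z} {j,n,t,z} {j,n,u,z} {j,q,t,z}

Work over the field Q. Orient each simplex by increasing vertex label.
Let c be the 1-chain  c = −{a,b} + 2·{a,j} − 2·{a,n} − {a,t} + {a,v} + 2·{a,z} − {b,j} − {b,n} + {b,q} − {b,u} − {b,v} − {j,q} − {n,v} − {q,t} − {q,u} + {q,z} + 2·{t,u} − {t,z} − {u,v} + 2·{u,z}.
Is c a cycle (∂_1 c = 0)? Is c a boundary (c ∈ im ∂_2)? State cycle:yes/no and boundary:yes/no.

cycle:no boundary:no

n_0=9 n_1=34 n_2=49 n_3=17  [Q]
∂1: piv[ab,aj,an,aq,at,au,av,az] rk=8  ker:bj,bn,bq,bt,bu,bv,bz,jn,jq,jt,ju,jz,nq,nt,nu,nv,nz,qt,qu,qz,tu,tv,tz,uv,uz,vz
∂2: piv[abj,abq,abt,abu,abz,ajn,ajt,aju,ajz,anq,ant,anu,anv,anz,aqu,aqz,atz,avz,bjn,bjq,btu,btv,buz,jqt,nuv] rk=25  ker:bju,bnq,bnu,bqu,bqz,btz,jnq,jnt,jnu,jnz,jqu,jqz,jtz,juz,nqu,nqz,ntu,ntz,nuz,nvz,qtu,qtz,tuz,uvz
∂3: piv[abju,abqz,ajnt,ajnz,ajtz,anqu,antz,bjnq,bjnu,bjqu,bnqu,btuz,jnqz,jnuz,jqtz] rk=15  ker:jnqu,jntz
∂1c = −{a} + 2·{b} + 2·{j} − 2·{n} + {q} − 3·{t} − {u} − 2·{v} + 4·{z}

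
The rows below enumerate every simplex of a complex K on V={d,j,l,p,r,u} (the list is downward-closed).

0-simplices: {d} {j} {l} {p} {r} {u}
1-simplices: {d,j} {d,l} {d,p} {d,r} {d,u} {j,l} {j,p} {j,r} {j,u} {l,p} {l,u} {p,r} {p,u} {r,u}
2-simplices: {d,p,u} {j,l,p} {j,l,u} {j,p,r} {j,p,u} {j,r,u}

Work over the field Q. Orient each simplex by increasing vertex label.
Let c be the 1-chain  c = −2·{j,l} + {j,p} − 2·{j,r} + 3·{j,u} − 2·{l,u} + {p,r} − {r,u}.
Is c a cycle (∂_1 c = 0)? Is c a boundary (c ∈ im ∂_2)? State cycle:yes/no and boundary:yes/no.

n_0=6 n_1=14 n_2=6  [Q]
∂1: piv[dj,dl,dp,dr,du] rk=5  ker:jl,jp,jr,ju,lp,lu,pr,pu,ru
∂2: piv[dpu,jlp,jlu,jpr,jpu,jru] rk=6
∂1c = 0
c vs im∂2: reduces to 0 ⇒ boundary

cycle:yes boundary:yes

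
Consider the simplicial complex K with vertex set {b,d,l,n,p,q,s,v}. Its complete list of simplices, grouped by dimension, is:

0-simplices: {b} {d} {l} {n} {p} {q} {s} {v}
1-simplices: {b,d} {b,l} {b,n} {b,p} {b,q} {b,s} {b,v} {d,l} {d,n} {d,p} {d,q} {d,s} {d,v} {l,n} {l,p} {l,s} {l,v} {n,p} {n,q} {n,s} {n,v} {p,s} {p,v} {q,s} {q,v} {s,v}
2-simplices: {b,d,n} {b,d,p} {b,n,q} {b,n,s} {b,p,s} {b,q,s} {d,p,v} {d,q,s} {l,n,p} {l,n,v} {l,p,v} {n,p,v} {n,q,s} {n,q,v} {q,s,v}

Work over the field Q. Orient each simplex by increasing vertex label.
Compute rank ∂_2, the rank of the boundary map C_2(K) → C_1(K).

rank∂_2=13

n_0=8 n_1=26 n_2=15  [Q]
∂1: piv[bd,bl,bn,bp,bq,bs,bv] rk=7  ker:dl,dn,dp,dq,ds,dv,ln,lp,ls,lv,np,nq,ns,nv,ps,pv,qs,qv,sv
∂2: piv[bdn,bdp,bnq,bns,bps,bqs,dpv,dqs,lnp,lnv,lpv,nqv,qsv] rk=13  ker:npv,nqs
rk∂_2=13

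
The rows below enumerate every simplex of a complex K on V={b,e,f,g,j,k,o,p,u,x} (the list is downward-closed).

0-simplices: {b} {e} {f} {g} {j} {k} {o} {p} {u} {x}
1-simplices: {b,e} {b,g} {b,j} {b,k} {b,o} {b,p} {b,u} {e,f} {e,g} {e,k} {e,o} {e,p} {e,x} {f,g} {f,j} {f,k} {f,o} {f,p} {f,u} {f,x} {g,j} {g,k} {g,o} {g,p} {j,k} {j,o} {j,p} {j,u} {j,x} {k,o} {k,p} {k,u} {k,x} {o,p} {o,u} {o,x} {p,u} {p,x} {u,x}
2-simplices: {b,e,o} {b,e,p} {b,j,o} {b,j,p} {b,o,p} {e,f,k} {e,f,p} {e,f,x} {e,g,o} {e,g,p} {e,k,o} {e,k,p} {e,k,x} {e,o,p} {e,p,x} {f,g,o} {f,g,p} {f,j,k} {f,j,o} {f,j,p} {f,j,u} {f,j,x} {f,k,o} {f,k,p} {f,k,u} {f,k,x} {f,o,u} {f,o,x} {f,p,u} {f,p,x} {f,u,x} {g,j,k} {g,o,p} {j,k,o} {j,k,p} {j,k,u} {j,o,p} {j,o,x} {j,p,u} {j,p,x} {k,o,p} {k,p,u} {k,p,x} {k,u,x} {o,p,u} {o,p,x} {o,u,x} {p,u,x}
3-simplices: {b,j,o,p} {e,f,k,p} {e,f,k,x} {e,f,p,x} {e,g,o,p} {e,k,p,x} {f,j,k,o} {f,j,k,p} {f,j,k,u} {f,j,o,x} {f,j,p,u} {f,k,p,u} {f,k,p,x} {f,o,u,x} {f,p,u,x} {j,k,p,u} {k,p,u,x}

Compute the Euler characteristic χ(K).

n_0=10 n_1=39 n_2=48 n_3=17
χ=+10−39+48−17=2

χ(K)=2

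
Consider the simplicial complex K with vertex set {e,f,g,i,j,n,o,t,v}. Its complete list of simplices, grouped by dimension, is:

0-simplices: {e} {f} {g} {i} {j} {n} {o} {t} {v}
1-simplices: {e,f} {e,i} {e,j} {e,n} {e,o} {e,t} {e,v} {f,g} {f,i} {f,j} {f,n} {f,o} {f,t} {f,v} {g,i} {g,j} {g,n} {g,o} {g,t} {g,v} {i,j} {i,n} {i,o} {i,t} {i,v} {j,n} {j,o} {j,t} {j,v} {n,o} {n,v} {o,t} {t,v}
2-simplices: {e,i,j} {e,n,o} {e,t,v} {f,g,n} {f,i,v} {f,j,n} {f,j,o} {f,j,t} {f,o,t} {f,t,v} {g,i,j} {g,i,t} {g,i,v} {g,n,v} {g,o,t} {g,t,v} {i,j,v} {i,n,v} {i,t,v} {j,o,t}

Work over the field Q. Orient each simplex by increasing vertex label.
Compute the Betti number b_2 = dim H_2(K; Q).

n_0=9 n_1=33 n_2=20  [Q]
∂1: piv[ef,ei,ej,en,eo,et,ev,fg] rk=8  ker:fi,fj,fn,fo,ft,fv,gi,gj,gn,go,gt,gv,ij,in,io,it,iv,jn,jo,jt,jv,no,nv,ot,tv
∂2: piv[eij,eno,etv,fgn,fiv,fjn,fjo,fjt,fot,ftv,gij,git,giv,gnv,got,gtv,ijv,inv] rk=18  ker:itv,jot
b_2=(20−18)−0=2

b_2=2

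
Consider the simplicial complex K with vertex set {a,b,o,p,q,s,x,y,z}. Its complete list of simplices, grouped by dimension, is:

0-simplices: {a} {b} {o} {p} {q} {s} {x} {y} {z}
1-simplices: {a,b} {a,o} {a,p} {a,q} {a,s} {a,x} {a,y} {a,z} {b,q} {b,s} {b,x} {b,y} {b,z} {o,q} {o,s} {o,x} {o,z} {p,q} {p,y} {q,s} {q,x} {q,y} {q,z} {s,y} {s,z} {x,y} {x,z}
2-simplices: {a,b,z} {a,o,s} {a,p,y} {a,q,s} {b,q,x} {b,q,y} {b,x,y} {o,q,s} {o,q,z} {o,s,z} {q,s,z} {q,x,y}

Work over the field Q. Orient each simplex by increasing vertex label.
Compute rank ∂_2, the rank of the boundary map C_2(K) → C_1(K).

rank∂_2=10

n_0=9 n_1=27 n_2=12  [Q]
∂1: piv[ab,ao,ap,aq,as,ax,ay,az] rk=8  ker:bq,bs,bx,by,bz,oq,os,ox,oz,pq,py,qs,qx,qy,qz,sy,sz,xy,xz
∂2: piv[abz,aos,apy,aqs,bqx,bqy,bxy,oqs,oqz,osz] rk=10  ker:qsz,qxy
rk∂_2=10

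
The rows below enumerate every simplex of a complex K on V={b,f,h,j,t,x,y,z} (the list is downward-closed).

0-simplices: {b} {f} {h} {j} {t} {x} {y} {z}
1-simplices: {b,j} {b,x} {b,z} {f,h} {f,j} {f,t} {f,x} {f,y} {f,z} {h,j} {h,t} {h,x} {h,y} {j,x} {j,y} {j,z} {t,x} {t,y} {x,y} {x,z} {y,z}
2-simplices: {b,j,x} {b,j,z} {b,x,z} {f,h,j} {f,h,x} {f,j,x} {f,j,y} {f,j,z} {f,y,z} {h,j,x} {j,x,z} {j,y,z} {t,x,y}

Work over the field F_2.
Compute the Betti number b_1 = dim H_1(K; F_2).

b_1=4

n_0=8 n_1=21 n_2=13  [Z2]
∂1: piv[bj,bx,bz,fh,fj,ft,fy] rk=7  ker:fx,fz,hj,ht,hx,hy,jx,jy,jz,tx,ty,xy,xz,yz
∂2: piv[bjx,bjz,bxz,fhj,fhx,fjx,fjy,fjz,fyz,txy] rk=10  ker:hjx,jxz,jyz
b_1=(21−7)−10=4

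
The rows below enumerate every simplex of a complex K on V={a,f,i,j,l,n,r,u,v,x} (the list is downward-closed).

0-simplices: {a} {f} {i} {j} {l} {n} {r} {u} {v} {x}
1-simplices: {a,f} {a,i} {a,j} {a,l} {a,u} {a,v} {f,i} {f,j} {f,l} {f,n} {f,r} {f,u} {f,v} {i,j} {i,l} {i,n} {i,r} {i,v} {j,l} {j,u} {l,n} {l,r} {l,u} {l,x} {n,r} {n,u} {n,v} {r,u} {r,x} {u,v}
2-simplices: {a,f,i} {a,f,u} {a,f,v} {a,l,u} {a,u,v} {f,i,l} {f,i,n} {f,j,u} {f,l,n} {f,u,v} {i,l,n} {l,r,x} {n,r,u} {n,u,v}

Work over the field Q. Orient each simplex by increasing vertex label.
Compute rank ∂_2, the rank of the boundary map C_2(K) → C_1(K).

rank∂_2=12

n_0=10 n_1=30 n_2=14  [Q]
∂1: piv[af,ai,aj,al,au,av,fn,fr,lx] rk=9  ker:fi,fj,fl,fu,fv,ij,il,in,ir,iv,jl,ju,ln,lr,lu,nr,nu,nv,ru,rx,uv
∂2: piv[afi,afu,afv,alu,auv,fil,fin,fju,fln,lrx,nru,nuv] rk=12  ker:fuv,iln
rk∂_2=12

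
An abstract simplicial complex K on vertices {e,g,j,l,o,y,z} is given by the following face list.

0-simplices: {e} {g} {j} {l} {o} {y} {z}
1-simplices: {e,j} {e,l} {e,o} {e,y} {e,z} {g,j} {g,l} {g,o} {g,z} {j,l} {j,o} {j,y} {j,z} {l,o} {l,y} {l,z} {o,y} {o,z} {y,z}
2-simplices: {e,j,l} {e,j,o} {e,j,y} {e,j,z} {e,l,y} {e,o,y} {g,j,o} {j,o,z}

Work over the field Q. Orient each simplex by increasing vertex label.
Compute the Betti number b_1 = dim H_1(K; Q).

n_0=7 n_1=19 n_2=8  [Q]
∂1: piv[ej,el,eo,ey,ez,gj] rk=6  ker:gl,go,gz,jl,jo,jy,jz,lo,ly,lz,oy,oz,yz
∂2: piv[ejl,ejo,ejy,ejz,ely,eoy,gjo,joz] rk=8
b_1=(19−6)−8=5

b_1=5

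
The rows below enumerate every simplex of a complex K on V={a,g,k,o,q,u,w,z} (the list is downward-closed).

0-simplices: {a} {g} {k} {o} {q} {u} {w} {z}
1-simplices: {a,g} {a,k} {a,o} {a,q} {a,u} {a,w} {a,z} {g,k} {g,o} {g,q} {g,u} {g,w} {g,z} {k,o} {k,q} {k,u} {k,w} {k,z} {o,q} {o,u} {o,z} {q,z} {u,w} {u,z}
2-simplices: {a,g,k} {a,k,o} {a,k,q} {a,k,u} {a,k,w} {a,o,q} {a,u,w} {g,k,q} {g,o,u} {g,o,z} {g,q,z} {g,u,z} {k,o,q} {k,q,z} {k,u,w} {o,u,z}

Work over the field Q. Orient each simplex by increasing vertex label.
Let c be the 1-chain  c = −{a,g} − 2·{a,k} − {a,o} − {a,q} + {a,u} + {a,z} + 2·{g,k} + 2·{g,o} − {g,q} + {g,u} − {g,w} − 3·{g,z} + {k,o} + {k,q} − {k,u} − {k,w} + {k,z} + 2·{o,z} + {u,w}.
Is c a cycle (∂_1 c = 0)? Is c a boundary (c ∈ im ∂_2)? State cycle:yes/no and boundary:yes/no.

n_0=8 n_1=24 n_2=16  [Q]
∂1: piv[ag,ak,ao,aq,au,aw,az] rk=7  ker:gk,go,gq,gu,gw,gz,ko,kq,ku,kw,kz,oq,ou,oz,qz,uw,uz
∂2: piv[agk,ako,akq,aku,akw,aoq,auw,gkq,gou,goz,gqz,guz,kqz] rk=13  ker:koq,kuw,ouz
∂1c = 3·{a} − {g} − {k} − {q} − {w} + {z}

cycle:no boundary:no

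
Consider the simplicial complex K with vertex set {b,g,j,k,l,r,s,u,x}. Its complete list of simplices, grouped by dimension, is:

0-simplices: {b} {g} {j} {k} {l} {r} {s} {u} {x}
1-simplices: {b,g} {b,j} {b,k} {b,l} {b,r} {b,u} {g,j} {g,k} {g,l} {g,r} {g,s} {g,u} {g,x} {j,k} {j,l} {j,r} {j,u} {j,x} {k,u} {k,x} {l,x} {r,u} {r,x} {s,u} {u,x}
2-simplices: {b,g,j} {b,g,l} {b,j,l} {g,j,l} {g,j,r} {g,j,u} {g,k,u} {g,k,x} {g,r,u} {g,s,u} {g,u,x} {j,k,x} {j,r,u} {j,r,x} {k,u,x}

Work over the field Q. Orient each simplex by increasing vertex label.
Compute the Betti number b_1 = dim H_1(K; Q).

n_0=9 n_1=25 n_2=15  [Q]
∂1: piv[bg,bj,bk,bl,br,bu,gs,gx] rk=8  ker:gj,gk,gl,gr,gu,jk,jl,jr,ju,jx,ku,kx,lx,ru,rx,su,ux
∂2: piv[bgj,bgl,bjl,gjr,gju,gku,gkx,gru,gsu,gux,jkx,jrx] rk=12  ker:gjl,jru,kux
b_1=(25−8)−12=5

b_1=5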